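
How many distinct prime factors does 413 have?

413 = 7 · 59
413 = 7 · 59, which has 2 distinct prime factors.

2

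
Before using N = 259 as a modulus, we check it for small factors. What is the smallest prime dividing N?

7

259 is odd.
Digit sum 16, not divisible by 3.
Ends in 9: not divisible by 5.
7: 259 = 7·37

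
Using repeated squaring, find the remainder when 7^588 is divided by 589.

343

7^1 ≡ 7 (mod 589)
7^2 ≡ 7^2 = 49 ≡ 49 (mod 589)
7^4 ≡ 49^2 = 2401 ≡ 45 (mod 589)
7^8 ≡ 45^2 = 2025 ≡ 258 (mod 589)
7^16 ≡ 258^2 = 66564 ≡ 7 (mod 589)
7^32 ≡ 7^2 = 49 ≡ 49 (mod 589)
7^64 ≡ 49^2 = 2401 ≡ 45 (mod 589)
7^128 ≡ 45^2 = 2025 ≡ 258 (mod 589)
7^256 ≡ 258^2 = 66564 ≡ 7 (mod 589)
7^512 ≡ 7^2 = 49 ≡ 49 (mod 589)
588 = 512 + 64 + 8 + 4 in binary powers of 2.
So 7^588 ≡ 49 · 45 · 258 · 45 ≡ 343 (mod 589).
Since 343 ≠ 1, base 7 is a Fermat witness: 589 is composite.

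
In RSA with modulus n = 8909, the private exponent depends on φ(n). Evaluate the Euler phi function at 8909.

8700

Factor: 8909 = 59 · 151.
φ(8909) = (59−1) · (151−1) = 58 · 150 = 8700.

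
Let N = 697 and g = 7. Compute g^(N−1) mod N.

7^1 ≡ 7 (mod 697)
7^2 ≡ 7^2 = 49 ≡ 49 (mod 697)
7^4 ≡ 49^2 = 2401 ≡ 310 (mod 697)
7^8 ≡ 310^2 = 96100 ≡ 611 (mod 697)
7^16 ≡ 611^2 = 373321 ≡ 426 (mod 697)
7^32 ≡ 426^2 = 181476 ≡ 256 (mod 697)
7^64 ≡ 256^2 = 65536 ≡ 18 (mod 697)
7^128 ≡ 18^2 = 324 ≡ 324 (mod 697)
7^256 ≡ 324^2 = 104976 ≡ 426 (mod 697)
7^512 ≡ 426^2 = 181476 ≡ 256 (mod 697)
696 = 512 + 128 + 32 + 16 + 8 in binary powers of 2.
So 7^696 ≡ 256 · 324 · 256 · 426 · 611 ≡ 16 (mod 697).
Since 16 ≠ 1, base 7 is a Fermat witness: 697 is composite.

16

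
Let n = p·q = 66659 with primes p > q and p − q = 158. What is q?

Since p = q + 158, we have 66659 = q(q + 158), so q² + 158q − 66659 = 0.
Discriminant: 158² + 4·66659 = 24964 + 266636 = 291600; √291600 = 540.
q = (−158 + 540)/2 = 191, and p = q + 158 = 349.
Check: 191 · 349 = 66659.

191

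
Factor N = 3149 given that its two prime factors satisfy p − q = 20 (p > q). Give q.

47

Since p = q + 20, we have 3149 = q(q + 20), so q² + 20q − 3149 = 0.
Discriminant: 20² + 4·3149 = 400 + 12596 = 12996; √12996 = 114.
q = (−20 + 114)/2 = 47, and p = q + 20 = 67.
Check: 47 · 67 = 3149.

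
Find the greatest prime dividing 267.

89

267 = 3 · 89
89 is prime.
So 267 = 3 · 89; the largest prime factor is 89.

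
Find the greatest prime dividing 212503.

212503 = 41 · 5183
5183 = 71 · 73
73 is prime.
So 212503 = 41 · 71 · 73; the largest prime factor is 73.

73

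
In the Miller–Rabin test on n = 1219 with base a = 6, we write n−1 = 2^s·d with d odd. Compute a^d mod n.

767

1219 − 1 = 1218 = 2^1 · 609, so d = 609.
6^1 ≡ 6 (mod 1219)
6^2 ≡ 6^2 = 36 ≡ 36 (mod 1219)
6^4 ≡ 36^2 = 1296 ≡ 77 (mod 1219)
6^8 ≡ 77^2 = 5929 ≡ 1053 (mod 1219)
6^16 ≡ 1053^2 = 1108809 ≡ 738 (mod 1219)
6^32 ≡ 738^2 = 544644 ≡ 970 (mod 1219)
6^64 ≡ 970^2 = 940900 ≡ 1051 (mod 1219)
6^128 ≡ 1051^2 = 1104601 ≡ 187 (mod 1219)
6^256 ≡ 187^2 = 34969 ≡ 837 (mod 1219)
6^512 ≡ 837^2 = 700569 ≡ 863 (mod 1219)
609 = 512 + 64 + 32 + 1 in binary powers of 2.
So 6^609 ≡ 863 · 1051 · 970 · 6 ≡ 767 (mod 1219).
Squaring chain: 767; never reaches −1, so base 6 is a Miller–Rabin witness that 1219 is composite.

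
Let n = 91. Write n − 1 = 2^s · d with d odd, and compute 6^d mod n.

83

91 − 1 = 90 = 2^1 · 45, so d = 45.
6^1 ≡ 6 (mod 91)
6^2 ≡ 6^2 = 36 ≡ 36 (mod 91)
6^4 ≡ 36^2 = 1296 ≡ 22 (mod 91)
6^8 ≡ 22^2 = 484 ≡ 29 (mod 91)
6^16 ≡ 29^2 = 841 ≡ 22 (mod 91)
6^32 ≡ 22^2 = 484 ≡ 29 (mod 91)
45 = 32 + 8 + 4 + 1 in binary powers of 2.
So 6^45 ≡ 29 · 29 · 22 · 6 ≡ 83 (mod 91).
Squaring chain: 83; never reaches −1, so base 6 is a Miller–Rabin witness that 91 is composite.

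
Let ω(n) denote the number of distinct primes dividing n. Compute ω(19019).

4

19019 = 7 · 2717
2717 = 11 · 247
247 = 13 · 19
19019 = 7 · 11 · 13 · 19, which has 4 distinct prime factors.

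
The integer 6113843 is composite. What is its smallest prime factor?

37

6113843 is odd.
Digit sum 26, not divisible by 3.
Ends in 3: not divisible by 5.
7: 6113843 = 7·873406 + 1
11: 6113843 = 11·555803 + 10
13: 6113843 = 13·470295 + 8
17: 6113843 = 17·359637 + 14
19: 6113843 = 19·321781 + 4
23: 6113843 = 23·265819 + 6
29: 6113843 = 29·210822 + 5
31: 6113843 = 31·197220 + 23
37: 6113843 = 37·165239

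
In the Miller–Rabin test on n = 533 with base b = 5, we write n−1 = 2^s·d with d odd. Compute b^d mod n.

533 − 1 = 532 = 2^2 · 133, so d = 133.
5^1 ≡ 5 (mod 533)
5^2 ≡ 5^2 = 25 ≡ 25 (mod 533)
5^4 ≡ 25^2 = 625 ≡ 92 (mod 533)
5^8 ≡ 92^2 = 8464 ≡ 469 (mod 533)
5^16 ≡ 469^2 = 219961 ≡ 365 (mod 533)
5^32 ≡ 365^2 = 133225 ≡ 508 (mod 533)
5^64 ≡ 508^2 = 258064 ≡ 92 (mod 533)
5^128 ≡ 92^2 = 8464 ≡ 469 (mod 533)
133 = 128 + 4 + 1 in binary powers of 2.
So 5^133 ≡ 469 · 92 · 5 ≡ 408 (mod 533).
Squaring chain: 408 → 168; never reaches −1, so base 5 is a Miller–Rabin witness that 533 is composite.

408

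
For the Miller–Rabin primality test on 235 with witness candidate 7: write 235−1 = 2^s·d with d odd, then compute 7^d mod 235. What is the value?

2

235 − 1 = 234 = 2^1 · 117, so d = 117.
7^1 ≡ 7 (mod 235)
7^2 ≡ 7^2 = 49 ≡ 49 (mod 235)
7^4 ≡ 49^2 = 2401 ≡ 51 (mod 235)
7^8 ≡ 51^2 = 2601 ≡ 16 (mod 235)
7^16 ≡ 16^2 = 256 ≡ 21 (mod 235)
7^32 ≡ 21^2 = 441 ≡ 206 (mod 235)
7^64 ≡ 206^2 = 42436 ≡ 136 (mod 235)
117 = 64 + 32 + 16 + 4 + 1 in binary powers of 2.
So 7^117 ≡ 136 · 206 · 21 · 51 · 7 ≡ 2 (mod 235).
Squaring chain: 2; never reaches −1, so base 7 is a Miller–Rabin witness that 235 is composite.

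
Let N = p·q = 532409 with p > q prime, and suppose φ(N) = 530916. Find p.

φ(n) = (p−1)(q−1) = n − (p+q) + 1, so p + q = 532409 − 530916 + 1 = 1494.
p and q are the roots of t² − 1494t + 532409 = 0.
Discriminant: 1494² − 4·532409 = 2232036 − 2129636 = 102400; √102400 = 320.
q = (1494 − 320)/2 = 587, p = (1494 + 320)/2 = 907.
Check: 587 · 907 = 532409.

907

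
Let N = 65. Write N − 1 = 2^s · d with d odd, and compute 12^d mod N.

65 − 1 = 64 = 2^6 · 1, so d = 1.
12^1 ≡ 12 (mod 65)
1 = 1 in binary powers of 2.
So 12^1 ≡ 12 ≡ 12 (mod 65).
Squaring chain: 12 → 14 → 1 → 1 → 1 → 1; never reaches −1, so base 12 is a Miller–Rabin witness that 65 is composite.

12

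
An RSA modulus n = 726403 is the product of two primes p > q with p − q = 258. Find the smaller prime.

733

Since p = q + 258, we have 726403 = q(q + 258), so q² + 258q − 726403 = 0.
Discriminant: 258² + 4·726403 = 66564 + 2905612 = 2972176; √2972176 = 1724.
q = (−258 + 1724)/2 = 733, and p = q + 258 = 991.
Check: 733 · 991 = 726403.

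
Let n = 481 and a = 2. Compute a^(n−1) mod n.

2^1 ≡ 2 (mod 481)
2^2 ≡ 2^2 = 4 ≡ 4 (mod 481)
2^4 ≡ 4^2 = 16 ≡ 16 (mod 481)
2^8 ≡ 16^2 = 256 ≡ 256 (mod 481)
2^16 ≡ 256^2 = 65536 ≡ 120 (mod 481)
2^32 ≡ 120^2 = 14400 ≡ 451 (mod 481)
2^64 ≡ 451^2 = 203401 ≡ 419 (mod 481)
2^128 ≡ 419^2 = 175561 ≡ 477 (mod 481)
2^256 ≡ 477^2 = 227529 ≡ 16 (mod 481)
480 = 256 + 128 + 64 + 32 in binary powers of 2.
So 2^480 ≡ 16 · 477 · 419 · 451 ≡ 248 (mod 481).
Since 248 ≠ 1, base 2 is a Fermat witness: 481 is composite.

248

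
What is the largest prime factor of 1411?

83

1411 = 17 · 83
83 is prime.
So 1411 = 17 · 83; the largest prime factor is 83.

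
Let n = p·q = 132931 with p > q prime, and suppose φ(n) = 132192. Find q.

φ(n) = (p−1)(q−1) = n − (p+q) + 1, so p + q = 132931 − 132192 + 1 = 740.
p and q are the roots of t² − 740t + 132931 = 0.
Discriminant: 740² − 4·132931 = 547600 − 531724 = 15876; √15876 = 126.
q = (740 − 126)/2 = 307, p = (740 + 126)/2 = 433.
Check: 307 · 433 = 132931.

307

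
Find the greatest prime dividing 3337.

71

3337 = 47 · 71
71 is prime.
So 3337 = 47 · 71; the largest prime factor is 71.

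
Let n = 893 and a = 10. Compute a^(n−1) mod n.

10^1 ≡ 10 (mod 893)
10^2 ≡ 10^2 = 100 ≡ 100 (mod 893)
10^4 ≡ 100^2 = 10000 ≡ 177 (mod 893)
10^8 ≡ 177^2 = 31329 ≡ 74 (mod 893)
10^16 ≡ 74^2 = 5476 ≡ 118 (mod 893)
10^32 ≡ 118^2 = 13924 ≡ 529 (mod 893)
10^64 ≡ 529^2 = 279841 ≡ 332 (mod 893)
10^128 ≡ 332^2 = 110224 ≡ 385 (mod 893)
10^256 ≡ 385^2 = 148225 ≡ 880 (mod 893)
10^512 ≡ 880^2 = 774400 ≡ 169 (mod 893)
892 = 512 + 256 + 64 + 32 + 16 + 8 + 4 in binary powers of 2.
So 10^892 ≡ 169 · 880 · 332 · 529 · 118 · 74 · 177 ≡ 332 (mod 893).
Since 332 ≠ 1, base 10 is a Fermat witness: 893 is composite.

332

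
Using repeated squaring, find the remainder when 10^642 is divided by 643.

1

10^1 ≡ 10 (mod 643)
10^2 ≡ 10^2 = 100 ≡ 100 (mod 643)
10^4 ≡ 100^2 = 10000 ≡ 355 (mod 643)
10^8 ≡ 355^2 = 126025 ≡ 640 (mod 643)
10^16 ≡ 640^2 = 409600 ≡ 9 (mod 643)
10^32 ≡ 9^2 = 81 ≡ 81 (mod 643)
10^64 ≡ 81^2 = 6561 ≡ 131 (mod 643)
10^128 ≡ 131^2 = 17161 ≡ 443 (mod 643)
10^256 ≡ 443^2 = 196249 ≡ 134 (mod 643)
10^512 ≡ 134^2 = 17956 ≡ 595 (mod 643)
642 = 512 + 128 + 2 in binary powers of 2.
So 10^642 ≡ 595 · 443 · 100 ≡ 1 (mod 643).
Since the result is 1, base 10 gives no evidence that 643 is composite.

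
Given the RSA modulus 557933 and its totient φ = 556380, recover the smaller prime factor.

563

φ(n) = (p−1)(q−1) = n − (p+q) + 1, so p + q = 557933 − 556380 + 1 = 1554.
p and q are the roots of t² − 1554t + 557933 = 0.
Discriminant: 1554² − 4·557933 = 2414916 − 2231732 = 183184; √183184 = 428.
q = (1554 − 428)/2 = 563, p = (1554 + 428)/2 = 991.
Check: 563 · 991 = 557933.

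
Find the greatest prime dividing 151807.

151807 = 31 · 4897
4897 = 59 · 83
83 is prime.
So 151807 = 31 · 59 · 83; the largest prime factor is 83.

83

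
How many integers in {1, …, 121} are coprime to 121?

Factor: 121 = 11^2.
φ(121) = 11^1·(11−1) = 110.

110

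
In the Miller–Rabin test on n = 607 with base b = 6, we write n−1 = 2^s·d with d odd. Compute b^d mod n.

607 − 1 = 606 = 2^1 · 303, so d = 303.
6^1 ≡ 6 (mod 607)
6^2 ≡ 6^2 = 36 ≡ 36 (mod 607)
6^4 ≡ 36^2 = 1296 ≡ 82 (mod 607)
6^8 ≡ 82^2 = 6724 ≡ 47 (mod 607)
6^16 ≡ 47^2 = 2209 ≡ 388 (mod 607)
6^32 ≡ 388^2 = 150544 ≡ 8 (mod 607)
6^64 ≡ 8^2 = 64 ≡ 64 (mod 607)
6^128 ≡ 64^2 = 4096 ≡ 454 (mod 607)
6^256 ≡ 454^2 = 206116 ≡ 343 (mod 607)
303 = 256 + 32 + 8 + 4 + 2 + 1 in binary powers of 2.
So 6^303 ≡ 343 · 8 · 47 · 82 · 36 · 6 ≡ 606 (mod 607).
Since 6^d ≡ 606 (mod 607), base 6 does not prove 607 composite.

606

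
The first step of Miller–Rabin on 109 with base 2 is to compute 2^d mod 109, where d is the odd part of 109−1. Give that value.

109 − 1 = 108 = 2^2 · 27, so d = 27.
2^1 ≡ 2 (mod 109)
2^2 ≡ 2^2 = 4 ≡ 4 (mod 109)
2^4 ≡ 4^2 = 16 ≡ 16 (mod 109)
2^8 ≡ 16^2 = 256 ≡ 38 (mod 109)
2^16 ≡ 38^2 = 1444 ≡ 27 (mod 109)
27 = 16 + 8 + 2 + 1 in binary powers of 2.
So 2^27 ≡ 27 · 38 · 4 · 2 ≡ 33 (mod 109).
Squaring chain: 33 → 108; reaches −1, so base 2 does not prove 109 composite.

33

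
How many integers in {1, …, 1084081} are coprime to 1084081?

Factor: 1084081 = 41 · 137 · 193.
φ(1084081) = (41−1) · (137−1) · (193−1) = 40 · 136 · 192 = 1044480.

1044480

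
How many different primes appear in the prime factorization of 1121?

2

1121 = 19 · 59
1121 = 19 · 59, which has 2 distinct prime factors.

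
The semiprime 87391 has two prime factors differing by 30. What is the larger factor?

311

Since p = q + 30, we have 87391 = q(q + 30), so q² + 30q − 87391 = 0.
Discriminant: 30² + 4·87391 = 900 + 349564 = 350464; √350464 = 592.
q = (−30 + 592)/2 = 281, and p = q + 30 = 311.
Check: 281 · 311 = 87391.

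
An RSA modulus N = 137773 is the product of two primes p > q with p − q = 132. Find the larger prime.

443

Since p = q + 132, we have 137773 = q(q + 132), so q² + 132q − 137773 = 0.
Discriminant: 132² + 4·137773 = 17424 + 551092 = 568516; √568516 = 754.
q = (−132 + 754)/2 = 311, and p = q + 132 = 443.
Check: 311 · 443 = 137773.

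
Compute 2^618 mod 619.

2^1 ≡ 2 (mod 619)
2^2 ≡ 2^2 = 4 ≡ 4 (mod 619)
2^4 ≡ 4^2 = 16 ≡ 16 (mod 619)
2^8 ≡ 16^2 = 256 ≡ 256 (mod 619)
2^16 ≡ 256^2 = 65536 ≡ 541 (mod 619)
2^32 ≡ 541^2 = 292681 ≡ 513 (mod 619)
2^64 ≡ 513^2 = 263169 ≡ 94 (mod 619)
2^128 ≡ 94^2 = 8836 ≡ 170 (mod 619)
2^256 ≡ 170^2 = 28900 ≡ 426 (mod 619)
2^512 ≡ 426^2 = 181476 ≡ 109 (mod 619)
618 = 512 + 64 + 32 + 8 + 2 in binary powers of 2.
So 2^618 ≡ 109 · 94 · 513 · 256 · 4 ≡ 1 (mod 619).
Since the result is 1, base 2 gives no evidence that 619 is composite.

1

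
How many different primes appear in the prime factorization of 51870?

6

51870 = 2 · 25935
25935 = 3 · 8645
8645 = 5 · 1729
1729 = 7 · 247
247 = 13 · 19
51870 = 2 · 3 · 5 · 7 · 13 · 19, which has 6 distinct prime factors.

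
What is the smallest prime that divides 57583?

89

57583 is odd.
Digit sum 28, not divisible by 3.
Ends in 3: not divisible by 5.
7: 57583 = 7·8226 + 1
11: 57583 = 11·5234 + 9
13: 57583 = 13·4429 + 6
17: 57583 = 17·3387 + 4
19: 57583 = 19·3030 + 13
23: 57583 = 23·2503 + 14
29: 57583 = 29·1985 + 18
31: 57583 = 31·1857 + 16
37: 57583 = 37·1556 + 11
41: 57583 = 41·1404 + 19
43: 57583 = 43·1339 + 6
47: 57583 = 47·1225 + 8
53: 57583 = 53·1086 + 25
59: 57583 = 59·975 + 58
61: 57583 = 61·943 + 60
67: 57583 = 67·859 + 30
71: 57583 = 71·811 + 2
73: 57583 = 73·788 + 59
79: 57583 = 79·728 + 71
83: 57583 = 83·693 + 64
89: 57583 = 89·647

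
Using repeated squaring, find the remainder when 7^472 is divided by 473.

7^1 ≡ 7 (mod 473)
7^2 ≡ 7^2 = 49 ≡ 49 (mod 473)
7^4 ≡ 49^2 = 2401 ≡ 36 (mod 473)
7^8 ≡ 36^2 = 1296 ≡ 350 (mod 473)
7^16 ≡ 350^2 = 122500 ≡ 466 (mod 473)
7^32 ≡ 466^2 = 217156 ≡ 49 (mod 473)
7^64 ≡ 49^2 = 2401 ≡ 36 (mod 473)
7^128 ≡ 36^2 = 1296 ≡ 350 (mod 473)
7^256 ≡ 350^2 = 122500 ≡ 466 (mod 473)
472 = 256 + 128 + 64 + 16 + 8 in binary powers of 2.
So 7^472 ≡ 466 · 350 · 36 · 466 · 350 ≡ 423 (mod 473).
Since 423 ≠ 1, base 7 is a Fermat witness: 473 is composite.

423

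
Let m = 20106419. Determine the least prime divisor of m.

20106419 is odd.
Digit sum 23, not divisible by 3.
Ends in 9: not divisible by 5.
7: 20106419 = 7·2872345 + 4
11: 20106419 = 11·1827856 + 3
13: 20106419 = 13·1546647 + 8
17: 20106419 = 17·1182730 + 9
19: 20106419 = 19·1058232 + 11
23: 20106419 = 23·874192 + 3
29: 20106419 = 29·693324 + 23
31: 20106419 = 31·648594 + 5
37: 20106419 = 37·543416 + 27
41: 20106419 = 41·490400 + 19
43: 20106419 = 43·467591 + 6
47: 20106419 = 47·427796 + 7
53: 20106419 = 53·379366 + 21
59: 20106419 = 59·340786 + 45
61: 20106419 = 61·329613 + 26
67: 20106419 = 67·300095 + 54
71: 20106419 = 71·283189

71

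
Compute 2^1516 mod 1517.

2^1 ≡ 2 (mod 1517)
2^2 ≡ 2^2 = 4 ≡ 4 (mod 1517)
2^4 ≡ 4^2 = 16 ≡ 16 (mod 1517)
2^8 ≡ 16^2 = 256 ≡ 256 (mod 1517)
2^16 ≡ 256^2 = 65536 ≡ 305 (mod 1517)
2^32 ≡ 305^2 = 93025 ≡ 488 (mod 1517)
2^64 ≡ 488^2 = 238144 ≡ 1492 (mod 1517)
2^128 ≡ 1492^2 = 2226064 ≡ 625 (mod 1517)
2^256 ≡ 625^2 = 390625 ≡ 756 (mod 1517)
2^512 ≡ 756^2 = 571536 ≡ 1144 (mod 1517)
2^1024 ≡ 1144^2 = 1308736 ≡ 1082 (mod 1517)
1516 = 1024 + 256 + 128 + 64 + 32 + 8 + 4 in binary powers of 2.
So 2^1516 ≡ 1082 · 756 · 625 · 1492 · 488 · 256 · 16 ≡ 756 (mod 1517).
Since 756 ≠ 1, base 2 is a Fermat witness: 1517 is composite.

756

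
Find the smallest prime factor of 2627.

37

2627 is odd.
Digit sum 17, not divisible by 3.
Ends in 7: not divisible by 5.
7: 2627 = 7·375 + 2
11: 2627 = 11·238 + 9
13: 2627 = 13·202 + 1
17: 2627 = 17·154 + 9
19: 2627 = 19·138 + 5
23: 2627 = 23·114 + 5
29: 2627 = 29·90 + 17
31: 2627 = 31·84 + 23
37: 2627 = 37·71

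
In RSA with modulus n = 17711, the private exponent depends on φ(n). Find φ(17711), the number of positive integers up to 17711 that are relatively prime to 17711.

Factor: 17711 = 89 · 199.
φ(17711) = (89−1) · (199−1) = 88 · 198 = 17424.

17424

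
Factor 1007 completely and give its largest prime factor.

53

1007 = 19 · 53
53 is prime.
So 1007 = 19 · 53; the largest prime factor is 53.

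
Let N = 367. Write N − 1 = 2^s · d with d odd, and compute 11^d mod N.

367 − 1 = 366 = 2^1 · 183, so d = 183.
11^1 ≡ 11 (mod 367)
11^2 ≡ 11^2 = 121 ≡ 121 (mod 367)
11^4 ≡ 121^2 = 14641 ≡ 328 (mod 367)
11^8 ≡ 328^2 = 107584 ≡ 53 (mod 367)
11^16 ≡ 53^2 = 2809 ≡ 240 (mod 367)
11^32 ≡ 240^2 = 57600 ≡ 348 (mod 367)
11^64 ≡ 348^2 = 121104 ≡ 361 (mod 367)
11^128 ≡ 361^2 = 130321 ≡ 36 (mod 367)
183 = 128 + 32 + 16 + 4 + 2 + 1 in binary powers of 2.
So 11^183 ≡ 36 · 348 · 240 · 328 · 121 · 11 ≡ 366 (mod 367).
Since 11^d ≡ 366 (mod 367), base 11 does not prove 367 composite.

366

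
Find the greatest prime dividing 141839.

141839 = 29 · 4891
4891 = 67 · 73
73 is prime.
So 141839 = 29 · 67 · 73; the largest prime factor is 73.

73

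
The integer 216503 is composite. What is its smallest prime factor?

216503 is odd.
Digit sum 17, not divisible by 3.
Ends in 3: not divisible by 5.
7: 216503 = 7·30929

7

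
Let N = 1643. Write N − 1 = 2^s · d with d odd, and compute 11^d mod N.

303

1643 − 1 = 1642 = 2^1 · 821, so d = 821.
11^1 ≡ 11 (mod 1643)
11^2 ≡ 11^2 = 121 ≡ 121 (mod 1643)
11^4 ≡ 121^2 = 14641 ≡ 1497 (mod 1643)
11^8 ≡ 1497^2 = 2241009 ≡ 1600 (mod 1643)
11^16 ≡ 1600^2 = 2560000 ≡ 206 (mod 1643)
11^32 ≡ 206^2 = 42436 ≡ 1361 (mod 1643)
11^64 ≡ 1361^2 = 1852321 ≡ 660 (mod 1643)
11^128 ≡ 660^2 = 435600 ≡ 205 (mod 1643)
11^256 ≡ 205^2 = 42025 ≡ 950 (mod 1643)
11^512 ≡ 950^2 = 902500 ≡ 493 (mod 1643)
821 = 512 + 256 + 32 + 16 + 4 + 1 in binary powers of 2.
So 11^821 ≡ 493 · 950 · 1361 · 206 · 1497 · 11 ≡ 303 (mod 1643).
Squaring chain: 303; never reaches −1, so base 11 is a Miller–Rabin witness that 1643 is composite.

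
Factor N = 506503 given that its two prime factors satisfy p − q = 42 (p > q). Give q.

691

Since p = q + 42, we have 506503 = q(q + 42), so q² + 42q − 506503 = 0.
Discriminant: 42² + 4·506503 = 1764 + 2026012 = 2027776; √2027776 = 1424.
q = (−42 + 1424)/2 = 691, and p = q + 42 = 733.
Check: 691 · 733 = 506503.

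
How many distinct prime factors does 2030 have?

4

2030 = 2 · 1015
1015 = 5 · 203
203 = 7 · 29
2030 = 2 · 5 · 7 · 29, which has 4 distinct prime factors.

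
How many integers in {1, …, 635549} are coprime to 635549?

608256

Factor: 635549 = 37 · 89 · 193.
φ(635549) = (37−1) · (89−1) · (193−1) = 36 · 88 · 192 = 608256.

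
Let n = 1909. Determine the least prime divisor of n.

1909 is odd.
Digit sum 19, not divisible by 3.
Ends in 9: not divisible by 5.
7: 1909 = 7·272 + 5
11: 1909 = 11·173 + 6
13: 1909 = 13·146 + 11
17: 1909 = 17·112 + 5
19: 1909 = 19·100 + 9
23: 1909 = 23·83

23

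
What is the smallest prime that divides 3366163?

61

3366163 is odd.
Digit sum 28, not divisible by 3.
Ends in 3: not divisible by 5.
7: 3366163 = 7·480880 + 3
11: 3366163 = 11·306014 + 9
13: 3366163 = 13·258935 + 8
17: 3366163 = 17·198009 + 10
19: 3366163 = 19·177166 + 9
23: 3366163 = 23·146354 + 21
29: 3366163 = 29·116074 + 17
31: 3366163 = 31·108585 + 28
37: 3366163 = 37·90977 + 14
41: 3366163 = 41·82101 + 22
43: 3366163 = 43·78282 + 37
47: 3366163 = 47·71620 + 23
53: 3366163 = 53·63512 + 27
59: 3366163 = 59·57053 + 36
61: 3366163 = 61·55183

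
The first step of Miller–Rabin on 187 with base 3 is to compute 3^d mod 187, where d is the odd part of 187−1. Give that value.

148

187 − 1 = 186 = 2^1 · 93, so d = 93.
3^1 ≡ 3 (mod 187)
3^2 ≡ 3^2 = 9 ≡ 9 (mod 187)
3^4 ≡ 9^2 = 81 ≡ 81 (mod 187)
3^8 ≡ 81^2 = 6561 ≡ 16 (mod 187)
3^16 ≡ 16^2 = 256 ≡ 69 (mod 187)
3^32 ≡ 69^2 = 4761 ≡ 86 (mod 187)
3^64 ≡ 86^2 = 7396 ≡ 103 (mod 187)
93 = 64 + 16 + 8 + 4 + 1 in binary powers of 2.
So 3^93 ≡ 103 · 69 · 16 · 81 · 3 ≡ 148 (mod 187).
Squaring chain: 148; never reaches −1, so base 3 is a Miller–Rabin witness that 187 is composite.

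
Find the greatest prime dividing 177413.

97

177413 = 31 · 5723
5723 = 59 · 97
97 is prime.
So 177413 = 31 · 59 · 97; the largest prime factor is 97.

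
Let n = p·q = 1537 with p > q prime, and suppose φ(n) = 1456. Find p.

φ(n) = (p−1)(q−1) = n − (p+q) + 1, so p + q = 1537 − 1456 + 1 = 82.
p and q are the roots of t² − 82t + 1537 = 0.
Discriminant: 82² − 4·1537 = 6724 − 6148 = 576; √576 = 24.
q = (82 − 24)/2 = 29, p = (82 + 24)/2 = 53.
Check: 29 · 53 = 1537.

53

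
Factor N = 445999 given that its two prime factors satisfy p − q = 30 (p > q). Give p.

Since p = q + 30, we have 445999 = q(q + 30), so q² + 30q − 445999 = 0.
Discriminant: 30² + 4·445999 = 900 + 1783996 = 1784896; √1784896 = 1336.
q = (−30 + 1336)/2 = 653, and p = q + 30 = 683.
Check: 653 · 683 = 445999.

683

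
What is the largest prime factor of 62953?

62953 = 11 · 5723
5723 = 59 · 97
97 is prime.
So 62953 = 11 · 59 · 97; the largest prime factor is 97.

97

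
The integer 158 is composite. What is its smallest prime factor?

158 is even: 2 divides it.

2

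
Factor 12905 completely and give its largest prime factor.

12905 = 5 · 2581
2581 = 29 · 89
89 is prime.
So 12905 = 5 · 29 · 89; the largest prime factor is 89.

89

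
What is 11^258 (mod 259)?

11^1 ≡ 11 (mod 259)
11^2 ≡ 11^2 = 121 ≡ 121 (mod 259)
11^4 ≡ 121^2 = 14641 ≡ 137 (mod 259)
11^8 ≡ 137^2 = 18769 ≡ 121 (mod 259)
11^16 ≡ 121^2 = 14641 ≡ 137 (mod 259)
11^32 ≡ 137^2 = 18769 ≡ 121 (mod 259)
11^64 ≡ 121^2 = 14641 ≡ 137 (mod 259)
11^128 ≡ 137^2 = 18769 ≡ 121 (mod 259)
11^256 ≡ 121^2 = 14641 ≡ 137 (mod 259)
258 = 256 + 2 in binary powers of 2.
So 11^258 ≡ 137 · 121 ≡ 1 (mod 259).
Since the result is 1, base 11 gives no evidence that 259 is composite.

1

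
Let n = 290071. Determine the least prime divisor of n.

17

290071 is odd.
Digit sum 19, not divisible by 3.
Ends in 1: not divisible by 5.
7: 290071 = 7·41438 + 5
11: 290071 = 11·26370 + 1
13: 290071 = 13·22313 + 2
17: 290071 = 17·17063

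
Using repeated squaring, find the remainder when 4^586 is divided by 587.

4^1 ≡ 4 (mod 587)
4^2 ≡ 4^2 = 16 ≡ 16 (mod 587)
4^4 ≡ 16^2 = 256 ≡ 256 (mod 587)
4^8 ≡ 256^2 = 65536 ≡ 379 (mod 587)
4^16 ≡ 379^2 = 143641 ≡ 413 (mod 587)
4^32 ≡ 413^2 = 170569 ≡ 339 (mod 587)
4^64 ≡ 339^2 = 114921 ≡ 456 (mod 587)
4^128 ≡ 456^2 = 207936 ≡ 138 (mod 587)
4^256 ≡ 138^2 = 19044 ≡ 260 (mod 587)
4^512 ≡ 260^2 = 67600 ≡ 95 (mod 587)
586 = 512 + 64 + 8 + 2 in binary powers of 2.
So 4^586 ≡ 95 · 456 · 379 · 16 ≡ 1 (mod 587).
Since the result is 1, base 4 gives no evidence that 587 is composite.

1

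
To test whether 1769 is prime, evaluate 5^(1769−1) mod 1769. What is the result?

1669

5^1 ≡ 5 (mod 1769)
5^2 ≡ 5^2 = 25 ≡ 25 (mod 1769)
5^4 ≡ 25^2 = 625 ≡ 625 (mod 1769)
5^8 ≡ 625^2 = 390625 ≡ 1445 (mod 1769)
5^16 ≡ 1445^2 = 2088025 ≡ 605 (mod 1769)
5^32 ≡ 605^2 = 366025 ≡ 1611 (mod 1769)
5^64 ≡ 1611^2 = 2595321 ≡ 198 (mod 1769)
5^128 ≡ 198^2 = 39204 ≡ 286 (mod 1769)
5^256 ≡ 286^2 = 81796 ≡ 422 (mod 1769)
5^512 ≡ 422^2 = 178084 ≡ 1184 (mod 1769)
5^1024 ≡ 1184^2 = 1401856 ≡ 808 (mod 1769)
1768 = 1024 + 512 + 128 + 64 + 32 + 8 in binary powers of 2.
So 5^1768 ≡ 808 · 1184 · 286 · 198 · 1611 · 1445 ≡ 1669 (mod 1769).
Since 1669 ≠ 1, base 5 is a Fermat witness: 1769 is composite.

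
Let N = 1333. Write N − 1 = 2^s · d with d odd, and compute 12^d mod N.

1333 − 1 = 1332 = 2^2 · 333, so d = 333.
12^1 ≡ 12 (mod 1333)
12^2 ≡ 12^2 = 144 ≡ 144 (mod 1333)
12^4 ≡ 144^2 = 20736 ≡ 741 (mod 1333)
12^8 ≡ 741^2 = 549081 ≡ 1218 (mod 1333)
12^16 ≡ 1218^2 = 1483524 ≡ 1228 (mod 1333)
12^32 ≡ 1228^2 = 1507984 ≡ 361 (mod 1333)
12^64 ≡ 361^2 = 130321 ≡ 1020 (mod 1333)
12^128 ≡ 1020^2 = 1040400 ≡ 660 (mod 1333)
12^256 ≡ 660^2 = 435600 ≡ 1042 (mod 1333)
333 = 256 + 64 + 8 + 4 + 1 in binary powers of 2.
So 12^333 ≡ 1042 · 1020 · 1218 · 741 · 12 ≡ 457 (mod 1333).
Squaring chain: 457 → 901; never reaches −1, so base 12 is a Miller–Rabin witness that 1333 is composite.

457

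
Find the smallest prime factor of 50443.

73

50443 is odd.
Digit sum 16, not divisible by 3.
Ends in 3: not divisible by 5.
7: 50443 = 7·7206 + 1
11: 50443 = 11·4585 + 8
13: 50443 = 13·3880 + 3
17: 50443 = 17·2967 + 4
19: 50443 = 19·2654 + 17
23: 50443 = 23·2193 + 4
29: 50443 = 29·1739 + 12
31: 50443 = 31·1627 + 6
37: 50443 = 37·1363 + 12
41: 50443 = 41·1230 + 13
43: 50443 = 43·1173 + 4
47: 50443 = 47·1073 + 12
53: 50443 = 53·951 + 40
59: 50443 = 59·854 + 57
61: 50443 = 61·826 + 57
67: 50443 = 67·752 + 59
71: 50443 = 71·710 + 33
73: 50443 = 73·691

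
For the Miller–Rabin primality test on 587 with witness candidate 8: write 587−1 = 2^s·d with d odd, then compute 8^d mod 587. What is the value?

586

587 − 1 = 586 = 2^1 · 293, so d = 293.
8^1 ≡ 8 (mod 587)
8^2 ≡ 8^2 = 64 ≡ 64 (mod 587)
8^4 ≡ 64^2 = 4096 ≡ 574 (mod 587)
8^8 ≡ 574^2 = 329476 ≡ 169 (mod 587)
8^16 ≡ 169^2 = 28561 ≡ 385 (mod 587)
8^32 ≡ 385^2 = 148225 ≡ 301 (mod 587)
8^64 ≡ 301^2 = 90601 ≡ 203 (mod 587)
8^128 ≡ 203^2 = 41209 ≡ 119 (mod 587)
8^256 ≡ 119^2 = 14161 ≡ 73 (mod 587)
293 = 256 + 32 + 4 + 1 in binary powers of 2.
So 8^293 ≡ 73 · 301 · 574 · 8 ≡ 586 (mod 587).
Since 8^d ≡ 586 (mod 587), base 8 does not prove 587 composite.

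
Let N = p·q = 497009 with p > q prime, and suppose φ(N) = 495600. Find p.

φ(n) = (p−1)(q−1) = n − (p+q) + 1, so p + q = 497009 − 495600 + 1 = 1410.
p and q are the roots of t² − 1410t + 497009 = 0.
Discriminant: 1410² − 4·497009 = 1988100 − 1988036 = 64; √64 = 8.
q = (1410 − 8)/2 = 701, p = (1410 + 8)/2 = 709.
Check: 701 · 709 = 497009.

709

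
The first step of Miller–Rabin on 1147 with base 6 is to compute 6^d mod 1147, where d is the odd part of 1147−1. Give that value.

154

1147 − 1 = 1146 = 2^1 · 573, so d = 573.
6^1 ≡ 6 (mod 1147)
6^2 ≡ 6^2 = 36 ≡ 36 (mod 1147)
6^4 ≡ 36^2 = 1296 ≡ 149 (mod 1147)
6^8 ≡ 149^2 = 22201 ≡ 408 (mod 1147)
6^16 ≡ 408^2 = 166464 ≡ 149 (mod 1147)
6^32 ≡ 149^2 = 22201 ≡ 408 (mod 1147)
6^64 ≡ 408^2 = 166464 ≡ 149 (mod 1147)
6^128 ≡ 149^2 = 22201 ≡ 408 (mod 1147)
6^256 ≡ 408^2 = 166464 ≡ 149 (mod 1147)
6^512 ≡ 149^2 = 22201 ≡ 408 (mod 1147)
573 = 512 + 32 + 16 + 8 + 4 + 1 in binary powers of 2.
So 6^573 ≡ 408 · 408 · 149 · 408 · 149 · 6 ≡ 154 (mod 1147).
Squaring chain: 154; never reaches −1, so base 6 is a Miller–Rabin witness that 1147 is composite.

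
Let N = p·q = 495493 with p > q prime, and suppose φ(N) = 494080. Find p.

773

φ(n) = (p−1)(q−1) = n − (p+q) + 1, so p + q = 495493 − 494080 + 1 = 1414.
p and q are the roots of t² − 1414t + 495493 = 0.
Discriminant: 1414² − 4·495493 = 1999396 − 1981972 = 17424; √17424 = 132.
q = (1414 − 132)/2 = 641, p = (1414 + 132)/2 = 773.
Check: 641 · 773 = 495493.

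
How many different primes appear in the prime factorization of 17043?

4

17043 = 3 · 5681
5681 = 13 · 437
437 = 19 · 23
17043 = 3 · 13 · 19 · 23, which has 4 distinct prime factors.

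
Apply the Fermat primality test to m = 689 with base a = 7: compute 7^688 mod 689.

386

7^1 ≡ 7 (mod 689)
7^2 ≡ 7^2 = 49 ≡ 49 (mod 689)
7^4 ≡ 49^2 = 2401 ≡ 334 (mod 689)
7^8 ≡ 334^2 = 111556 ≡ 627 (mod 689)
7^16 ≡ 627^2 = 393129 ≡ 399 (mod 689)
7^32 ≡ 399^2 = 159201 ≡ 42 (mod 689)
7^64 ≡ 42^2 = 1764 ≡ 386 (mod 689)
7^128 ≡ 386^2 = 148996 ≡ 172 (mod 689)
7^256 ≡ 172^2 = 29584 ≡ 646 (mod 689)
7^512 ≡ 646^2 = 417316 ≡ 471 (mod 689)
688 = 512 + 128 + 32 + 16 in binary powers of 2.
So 7^688 ≡ 471 · 172 · 42 · 399 ≡ 386 (mod 689).
Since 386 ≠ 1, base 7 is a Fermat witness: 689 is composite.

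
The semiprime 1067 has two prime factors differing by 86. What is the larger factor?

Since p = q + 86, we have 1067 = q(q + 86), so q² + 86q − 1067 = 0.
Discriminant: 86² + 4·1067 = 7396 + 4268 = 11664; √11664 = 108.
q = (−86 + 108)/2 = 11, and p = q + 86 = 97.
Check: 11 · 97 = 1067.

97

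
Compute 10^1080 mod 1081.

10^1 ≡ 10 (mod 1081)
10^2 ≡ 10^2 = 100 ≡ 100 (mod 1081)
10^4 ≡ 100^2 = 10000 ≡ 271 (mod 1081)
10^8 ≡ 271^2 = 73441 ≡ 1014 (mod 1081)
10^16 ≡ 1014^2 = 1028196 ≡ 165 (mod 1081)
10^32 ≡ 165^2 = 27225 ≡ 200 (mod 1081)
10^64 ≡ 200^2 = 40000 ≡ 3 (mod 1081)
10^128 ≡ 3^2 = 9 ≡ 9 (mod 1081)
10^256 ≡ 9^2 = 81 ≡ 81 (mod 1081)
10^512 ≡ 81^2 = 6561 ≡ 75 (mod 1081)
10^1024 ≡ 75^2 = 5625 ≡ 220 (mod 1081)
1080 = 1024 + 32 + 16 + 8 in binary powers of 2.
So 10^1080 ≡ 220 · 200 · 165 · 1014 ≡ 813 (mod 1081).
Since 813 ≠ 1, base 10 is a Fermat witness: 1081 is composite.

813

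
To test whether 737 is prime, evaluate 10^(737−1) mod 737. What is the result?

23

10^1 ≡ 10 (mod 737)
10^2 ≡ 10^2 = 100 ≡ 100 (mod 737)
10^4 ≡ 100^2 = 10000 ≡ 419 (mod 737)
10^8 ≡ 419^2 = 175561 ≡ 155 (mod 737)
10^16 ≡ 155^2 = 24025 ≡ 441 (mod 737)
10^32 ≡ 441^2 = 194481 ≡ 650 (mod 737)
10^64 ≡ 650^2 = 422500 ≡ 199 (mod 737)
10^128 ≡ 199^2 = 39601 ≡ 540 (mod 737)
10^256 ≡ 540^2 = 291600 ≡ 485 (mod 737)
10^512 ≡ 485^2 = 235225 ≡ 122 (mod 737)
736 = 512 + 128 + 64 + 32 in binary powers of 2.
So 10^736 ≡ 122 · 540 · 199 · 650 ≡ 23 (mod 737).
Since 23 ≠ 1, base 10 is a Fermat witness: 737 is composite.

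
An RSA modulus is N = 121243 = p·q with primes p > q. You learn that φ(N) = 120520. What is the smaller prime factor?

φ(n) = (p−1)(q−1) = n − (p+q) + 1, so p + q = 121243 − 120520 + 1 = 724.
p and q are the roots of t² − 724t + 121243 = 0.
Discriminant: 724² − 4·121243 = 524176 − 484972 = 39204; √39204 = 198.
q = (724 − 198)/2 = 263, p = (724 + 198)/2 = 461.
Check: 263 · 461 = 121243.

263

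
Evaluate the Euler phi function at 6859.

6498

Factor: 6859 = 19^3.
φ(6859) = 19^2·(19−1) = 6498.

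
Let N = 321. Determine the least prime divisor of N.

321 is odd.
Digit sum 6, divisible by 3.

3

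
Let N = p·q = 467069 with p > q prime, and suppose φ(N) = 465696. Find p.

757

φ(n) = (p−1)(q−1) = n − (p+q) + 1, so p + q = 467069 − 465696 + 1 = 1374.
p and q are the roots of t² − 1374t + 467069 = 0.
Discriminant: 1374² − 4·467069 = 1887876 − 1868276 = 19600; √19600 = 140.
q = (1374 − 140)/2 = 617, p = (1374 + 140)/2 = 757.
Check: 617 · 757 = 467069.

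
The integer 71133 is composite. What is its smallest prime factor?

3

71133 is odd.
Digit sum 15, divisible by 3.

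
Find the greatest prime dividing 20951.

73

20951 = 7 · 2993
2993 = 41 · 73
73 is prime.
So 20951 = 7 · 41 · 73; the largest prime factor is 73.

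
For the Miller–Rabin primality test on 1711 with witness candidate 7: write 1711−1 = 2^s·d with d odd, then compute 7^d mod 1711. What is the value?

500

1711 − 1 = 1710 = 2^1 · 855, so d = 855.
7^1 ≡ 7 (mod 1711)
7^2 ≡ 7^2 = 49 ≡ 49 (mod 1711)
7^4 ≡ 49^2 = 2401 ≡ 690 (mod 1711)
7^8 ≡ 690^2 = 476100 ≡ 442 (mod 1711)
7^16 ≡ 442^2 = 195364 ≡ 310 (mod 1711)
7^32 ≡ 310^2 = 96100 ≡ 284 (mod 1711)
7^64 ≡ 284^2 = 80656 ≡ 239 (mod 1711)
7^128 ≡ 239^2 = 57121 ≡ 658 (mod 1711)
7^256 ≡ 658^2 = 432964 ≡ 81 (mod 1711)
7^512 ≡ 81^2 = 6561 ≡ 1428 (mod 1711)
855 = 512 + 256 + 64 + 16 + 4 + 2 + 1 in binary powers of 2.
So 7^855 ≡ 1428 · 81 · 239 · 310 · 690 · 49 · 7 ≡ 500 (mod 1711).
Squaring chain: 500; never reaches −1, so base 7 is a Miller–Rabin witness that 1711 is composite.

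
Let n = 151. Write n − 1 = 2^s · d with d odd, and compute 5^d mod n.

151 − 1 = 150 = 2^1 · 75, so d = 75.
5^1 ≡ 5 (mod 151)
5^2 ≡ 5^2 = 25 ≡ 25 (mod 151)
5^4 ≡ 25^2 = 625 ≡ 21 (mod 151)
5^8 ≡ 21^2 = 441 ≡ 139 (mod 151)
5^16 ≡ 139^2 = 19321 ≡ 144 (mod 151)
5^32 ≡ 144^2 = 20736 ≡ 49 (mod 151)
5^64 ≡ 49^2 = 2401 ≡ 136 (mod 151)
75 = 64 + 8 + 2 + 1 in binary powers of 2.
So 5^75 ≡ 136 · 139 · 25 · 5 ≡ 1 (mod 151).
Since 5^d ≡ 1 (mod 151), base 5 does not prove 151 composite.

1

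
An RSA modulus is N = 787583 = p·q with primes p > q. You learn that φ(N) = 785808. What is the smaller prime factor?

857

φ(n) = (p−1)(q−1) = n − (p+q) + 1, so p + q = 787583 − 785808 + 1 = 1776.
p and q are the roots of t² − 1776t + 787583 = 0.
Discriminant: 1776² − 4·787583 = 3154176 − 3150332 = 3844; √3844 = 62.
q = (1776 − 62)/2 = 857, p = (1776 + 62)/2 = 919.
Check: 857 · 919 = 787583.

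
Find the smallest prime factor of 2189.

2189 is odd.
Digit sum 20, not divisible by 3.
Ends in 9: not divisible by 5.
7: 2189 = 7·312 + 5
11: 2189 = 11·199

11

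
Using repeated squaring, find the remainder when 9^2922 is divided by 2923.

9^1 ≡ 9 (mod 2923)
9^2 ≡ 9^2 = 81 ≡ 81 (mod 2923)
9^4 ≡ 81^2 = 6561 ≡ 715 (mod 2923)
9^8 ≡ 715^2 = 511225 ≡ 2623 (mod 2923)
9^16 ≡ 2623^2 = 6880129 ≡ 2310 (mod 2923)
9^32 ≡ 2310^2 = 5336100 ≡ 1625 (mod 2923)
9^64 ≡ 1625^2 = 2640625 ≡ 1156 (mod 2923)
9^128 ≡ 1156^2 = 1336336 ≡ 525 (mod 2923)
9^256 ≡ 525^2 = 275625 ≡ 863 (mod 2923)
9^512 ≡ 863^2 = 744769 ≡ 2327 (mod 2923)
9^1024 ≡ 2327^2 = 5414929 ≡ 1533 (mod 2923)
9^2048 ≡ 1533^2 = 2350089 ≡ 2920 (mod 2923)
2922 = 2048 + 512 + 256 + 64 + 32 + 8 + 2 in binary powers of 2.
So 9^2922 ≡ 2920 · 2327 · 863 · 1156 · 1625 · 2623 · 81 ≡ 417 (mod 2923).
Since 417 ≠ 1, base 9 is a Fermat witness: 2923 is composite.

417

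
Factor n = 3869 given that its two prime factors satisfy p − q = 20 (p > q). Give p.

73

Since p = q + 20, we have 3869 = q(q + 20), so q² + 20q − 3869 = 0.
Discriminant: 20² + 4·3869 = 400 + 15476 = 15876; √15876 = 126.
q = (−20 + 126)/2 = 53, and p = q + 20 = 73.
Check: 53 · 73 = 3869.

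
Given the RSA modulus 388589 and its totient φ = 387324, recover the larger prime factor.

φ(n) = (p−1)(q−1) = n − (p+q) + 1, so p + q = 388589 − 387324 + 1 = 1266.
p and q are the roots of t² − 1266t + 388589 = 0.
Discriminant: 1266² − 4·388589 = 1602756 − 1554356 = 48400; √48400 = 220.
q = (1266 − 220)/2 = 523, p = (1266 + 220)/2 = 743.
Check: 523 · 743 = 388589.

743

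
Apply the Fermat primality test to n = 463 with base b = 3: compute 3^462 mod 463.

3^1 ≡ 3 (mod 463)
3^2 ≡ 3^2 = 9 ≡ 9 (mod 463)
3^4 ≡ 9^2 = 81 ≡ 81 (mod 463)
3^8 ≡ 81^2 = 6561 ≡ 79 (mod 463)
3^16 ≡ 79^2 = 6241 ≡ 222 (mod 463)
3^32 ≡ 222^2 = 49284 ≡ 206 (mod 463)
3^64 ≡ 206^2 = 42436 ≡ 303 (mod 463)
3^128 ≡ 303^2 = 91809 ≡ 135 (mod 463)
3^256 ≡ 135^2 = 18225 ≡ 168 (mod 463)
462 = 256 + 128 + 64 + 8 + 4 + 2 in binary powers of 2.
So 3^462 ≡ 168 · 135 · 303 · 79 · 81 · 9 ≡ 1 (mod 463).
Since the result is 1, base 3 gives no evidence that 463 is composite.

1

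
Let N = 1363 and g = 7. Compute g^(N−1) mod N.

7^1 ≡ 7 (mod 1363)
7^2 ≡ 7^2 = 49 ≡ 49 (mod 1363)
7^4 ≡ 49^2 = 2401 ≡ 1038 (mod 1363)
7^8 ≡ 1038^2 = 1077444 ≡ 674 (mod 1363)
7^16 ≡ 674^2 = 454276 ≡ 397 (mod 1363)
7^32 ≡ 397^2 = 157609 ≡ 864 (mod 1363)
7^64 ≡ 864^2 = 746496 ≡ 935 (mod 1363)
7^128 ≡ 935^2 = 874225 ≡ 542 (mod 1363)
7^256 ≡ 542^2 = 293764 ≡ 719 (mod 1363)
7^512 ≡ 719^2 = 516961 ≡ 384 (mod 1363)
7^1024 ≡ 384^2 = 147456 ≡ 252 (mod 1363)
1362 = 1024 + 256 + 64 + 16 + 2 in binary powers of 2.
So 7^1362 ≡ 252 · 719 · 935 · 397 · 49 ≡ 545 (mod 1363).
Since 545 ≠ 1, base 7 is a Fermat witness: 1363 is composite.

545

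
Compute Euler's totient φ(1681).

1640

Factor: 1681 = 41^2.
φ(1681) = 41^1·(41−1) = 1640.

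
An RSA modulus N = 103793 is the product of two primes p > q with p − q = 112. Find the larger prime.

Since p = q + 112, we have 103793 = q(q + 112), so q² + 112q − 103793 = 0.
Discriminant: 112² + 4·103793 = 12544 + 415172 = 427716; √427716 = 654.
q = (−112 + 654)/2 = 271, and p = q + 112 = 383.
Check: 271 · 383 = 103793.

383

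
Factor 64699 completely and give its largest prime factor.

64699 = 23 · 2813
2813 = 29 · 97
97 is prime.
So 64699 = 23 · 29 · 97; the largest prime factor is 97.

97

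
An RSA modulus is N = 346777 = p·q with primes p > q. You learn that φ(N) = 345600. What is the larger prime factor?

601

φ(n) = (p−1)(q−1) = n − (p+q) + 1, so p + q = 346777 − 345600 + 1 = 1178.
p and q are the roots of t² − 1178t + 346777 = 0.
Discriminant: 1178² − 4·346777 = 1387684 − 1387108 = 576; √576 = 24.
q = (1178 − 24)/2 = 577, p = (1178 + 24)/2 = 601.
Check: 577 · 601 = 346777.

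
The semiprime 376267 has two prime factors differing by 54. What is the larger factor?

Since p = q + 54, we have 376267 = q(q + 54), so q² + 54q − 376267 = 0.
Discriminant: 54² + 4·376267 = 2916 + 1505068 = 1507984; √1507984 = 1228.
q = (−54 + 1228)/2 = 587, and p = q + 54 = 641.
Check: 587 · 641 = 376267.

641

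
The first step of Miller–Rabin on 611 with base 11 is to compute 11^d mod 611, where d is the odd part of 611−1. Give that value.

527

611 − 1 = 610 = 2^1 · 305, so d = 305.
11^1 ≡ 11 (mod 611)
11^2 ≡ 11^2 = 121 ≡ 121 (mod 611)
11^4 ≡ 121^2 = 14641 ≡ 588 (mod 611)
11^8 ≡ 588^2 = 345744 ≡ 529 (mod 611)
11^16 ≡ 529^2 = 279841 ≡ 3 (mod 611)
11^32 ≡ 3^2 = 9 ≡ 9 (mod 611)
11^64 ≡ 9^2 = 81 ≡ 81 (mod 611)
11^128 ≡ 81^2 = 6561 ≡ 451 (mod 611)
11^256 ≡ 451^2 = 203401 ≡ 549 (mod 611)
305 = 256 + 32 + 16 + 1 in binary powers of 2.
So 11^305 ≡ 549 · 9 · 3 · 11 ≡ 527 (mod 611).
Squaring chain: 527; never reaches −1, so base 11 is a Miller–Rabin witness that 611 is composite.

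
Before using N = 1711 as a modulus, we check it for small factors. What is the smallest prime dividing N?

29

1711 is odd.
Digit sum 10, not divisible by 3.
Ends in 1: not divisible by 5.
7: 1711 = 7·244 + 3
11: 1711 = 11·155 + 6
13: 1711 = 13·131 + 8
17: 1711 = 17·100 + 11
19: 1711 = 19·90 + 1
23: 1711 = 23·74 + 9
29: 1711 = 29·59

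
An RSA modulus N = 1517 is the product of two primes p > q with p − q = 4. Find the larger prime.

41

Since p = q + 4, we have 1517 = q(q + 4), so q² + 4q − 1517 = 0.
Discriminant: 4² + 4·1517 = 16 + 6068 = 6084; √6084 = 78.
q = (−4 + 78)/2 = 37, and p = q + 4 = 41.
Check: 37 · 41 = 1517.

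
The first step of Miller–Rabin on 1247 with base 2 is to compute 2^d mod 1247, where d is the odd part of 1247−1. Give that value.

1247 − 1 = 1246 = 2^1 · 623, so d = 623.
2^1 ≡ 2 (mod 1247)
2^2 ≡ 2^2 = 4 ≡ 4 (mod 1247)
2^4 ≡ 4^2 = 16 ≡ 16 (mod 1247)
2^8 ≡ 16^2 = 256 ≡ 256 (mod 1247)
2^16 ≡ 256^2 = 65536 ≡ 692 (mod 1247)
2^32 ≡ 692^2 = 478864 ≡ 16 (mod 1247)
2^64 ≡ 16^2 = 256 ≡ 256 (mod 1247)
2^128 ≡ 256^2 = 65536 ≡ 692 (mod 1247)
2^256 ≡ 692^2 = 478864 ≡ 16 (mod 1247)
2^512 ≡ 16^2 = 256 ≡ 256 (mod 1247)
623 = 512 + 64 + 32 + 8 + 4 + 2 + 1 in binary powers of 2.
So 2^623 ≡ 256 · 256 · 16 · 256 · 16 · 4 · 2 ≡ 128 (mod 1247).
Squaring chain: 128; never reaches −1, so base 2 is a Miller–Rabin witness that 1247 is composite.

128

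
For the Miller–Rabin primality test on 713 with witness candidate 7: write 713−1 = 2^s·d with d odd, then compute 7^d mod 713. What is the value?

536

713 − 1 = 712 = 2^3 · 89, so d = 89.
7^1 ≡ 7 (mod 713)
7^2 ≡ 7^2 = 49 ≡ 49 (mod 713)
7^4 ≡ 49^2 = 2401 ≡ 262 (mod 713)
7^8 ≡ 262^2 = 68644 ≡ 196 (mod 713)
7^16 ≡ 196^2 = 38416 ≡ 627 (mod 713)
7^32 ≡ 627^2 = 393129 ≡ 266 (mod 713)
7^64 ≡ 266^2 = 70756 ≡ 169 (mod 713)
89 = 64 + 16 + 8 + 1 in binary powers of 2.
So 7^89 ≡ 169 · 627 · 196 · 7 ≡ 536 (mod 713).
Squaring chain: 536 → 670 → 423; never reaches −1, so base 7 is a Miller–Rabin witness that 713 is composite.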